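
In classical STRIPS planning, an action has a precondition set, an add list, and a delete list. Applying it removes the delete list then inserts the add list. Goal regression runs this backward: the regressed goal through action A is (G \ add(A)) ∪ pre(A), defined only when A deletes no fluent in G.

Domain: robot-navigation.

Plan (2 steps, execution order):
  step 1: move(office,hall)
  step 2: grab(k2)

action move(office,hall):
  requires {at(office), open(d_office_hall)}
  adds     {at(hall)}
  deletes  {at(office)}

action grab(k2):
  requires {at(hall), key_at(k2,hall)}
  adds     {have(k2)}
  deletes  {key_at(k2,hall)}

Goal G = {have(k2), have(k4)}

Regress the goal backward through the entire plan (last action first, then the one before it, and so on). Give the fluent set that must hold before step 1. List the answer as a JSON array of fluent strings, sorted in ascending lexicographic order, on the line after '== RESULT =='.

Work backward from the goal:
  through step 2 (grab(k2)): drop {have(k2)}, keep {have(k4)}, require {at(hall), key_at(k2,hall)}
    → {at(hall), have(k4), key_at(k2,hall)}
  through step 1 (move(office,hall)): drop {at(hall)}, keep {have(k4), key_at(k2,hall)}, require {at(office), open(d_office_hall)}
    → {at(office), have(k4), key_at(k2,hall), open(d_office_hall)}

== RESULT ==
["at(office)", "have(k4)", "key_at(k2,hall)", "open(d_office_hall)"]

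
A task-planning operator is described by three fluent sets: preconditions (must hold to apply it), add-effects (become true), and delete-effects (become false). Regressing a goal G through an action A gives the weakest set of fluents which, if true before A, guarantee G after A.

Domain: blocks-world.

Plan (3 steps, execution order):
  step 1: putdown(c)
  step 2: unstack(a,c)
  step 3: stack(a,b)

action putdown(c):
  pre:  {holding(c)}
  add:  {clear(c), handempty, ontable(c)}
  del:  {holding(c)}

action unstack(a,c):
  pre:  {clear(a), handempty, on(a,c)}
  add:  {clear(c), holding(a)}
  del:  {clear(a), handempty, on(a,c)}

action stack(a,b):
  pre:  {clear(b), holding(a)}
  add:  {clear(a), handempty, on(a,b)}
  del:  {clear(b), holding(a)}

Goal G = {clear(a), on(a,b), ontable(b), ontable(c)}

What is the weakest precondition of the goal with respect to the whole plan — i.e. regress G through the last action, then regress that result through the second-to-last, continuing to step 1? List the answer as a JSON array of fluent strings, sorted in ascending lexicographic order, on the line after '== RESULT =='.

Regress step by step:
  through step 3 (stack(a,b)): drop {clear(a), on(a,b)}, keep {ontable(b), ontable(c)}, require {clear(b), holding(a)}
    → {clear(b), holding(a), ontable(b), ontable(c)}
  through step 2 (unstack(a,c)): drop {holding(a)}, keep {clear(b), ontable(b), ontable(c)}, require {clear(a), handempty, on(a,c)}
    → {clear(a), clear(b), handempty, on(a,c), ontable(b), ontable(c)}
  through step 1 (putdown(c)): drop {handempty, ontable(c)}, keep {clear(a), clear(b), on(a,c), ontable(b)}, require {holding(c)}
    → {clear(a), clear(b), holding(c), on(a,c), ontable(b)}

== RESULT ==
["clear(a)", "clear(b)", "holding(c)", "on(a,c)", "ontable(b)"]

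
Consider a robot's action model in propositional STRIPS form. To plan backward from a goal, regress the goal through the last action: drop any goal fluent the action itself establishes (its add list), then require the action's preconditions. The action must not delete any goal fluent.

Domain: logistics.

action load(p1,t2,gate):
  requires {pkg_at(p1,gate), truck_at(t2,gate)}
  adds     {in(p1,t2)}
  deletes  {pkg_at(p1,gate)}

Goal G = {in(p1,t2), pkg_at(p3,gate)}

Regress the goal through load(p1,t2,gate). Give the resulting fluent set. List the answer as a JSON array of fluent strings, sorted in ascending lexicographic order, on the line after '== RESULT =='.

Regress:
  G ∩ del = {}  (empty — regression defined)
  G \ add = {in(p1,t2), pkg_at(p3,gate)} \ {in(p1,t2)} = {pkg_at(p3,gate)}
  ∪ pre   = {pkg_at(p3,gate)} ∪ {pkg_at(p1,gate), truck_at(t2,gate)}
          = {pkg_at(p1,gate), pkg_at(p3,gate), truck_at(t2,gate)}

== RESULT ==
["pkg_at(p1,gate)", "pkg_at(p3,gate)", "truck_at(t2,gate)"]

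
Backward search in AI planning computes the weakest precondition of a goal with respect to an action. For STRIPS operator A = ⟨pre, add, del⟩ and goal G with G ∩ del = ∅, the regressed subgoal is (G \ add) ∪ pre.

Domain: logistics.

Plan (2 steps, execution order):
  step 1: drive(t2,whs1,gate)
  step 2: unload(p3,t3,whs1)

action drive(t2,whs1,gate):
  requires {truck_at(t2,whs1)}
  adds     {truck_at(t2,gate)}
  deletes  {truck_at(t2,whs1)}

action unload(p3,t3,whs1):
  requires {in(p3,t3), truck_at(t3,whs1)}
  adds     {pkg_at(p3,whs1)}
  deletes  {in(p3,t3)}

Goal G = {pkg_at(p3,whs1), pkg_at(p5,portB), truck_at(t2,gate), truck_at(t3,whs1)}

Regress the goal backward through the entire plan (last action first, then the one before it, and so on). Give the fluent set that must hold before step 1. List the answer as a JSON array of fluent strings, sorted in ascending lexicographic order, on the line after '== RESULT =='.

Regress step by step:
  through step 2 (unload(p3,t3,whs1)): drop {pkg_at(p3,whs1)}, keep {pkg_at(p5,portB), truck_at(t2,gate), truck_at(t3,whs1)}, require {in(p3,t3), truck_at(t3,whs1)}
    → {in(p3,t3), pkg_at(p5,portB), truck_at(t2,gate), truck_at(t3,whs1)}
  through step 1 (drive(t2,whs1,gate)): drop {truck_at(t2,gate)}, keep {in(p3,t3), pkg_at(p5,portB), truck_at(t3,whs1)}, require {truck_at(t2,whs1)}
    → {in(p3,t3), pkg_at(p5,portB), truck_at(t2,whs1), truck_at(t3,whs1)}

== RESULT ==
["in(p3,t3)", "pkg_at(p5,portB)", "truck_at(t2,whs1)", "truck_at(t3,whs1)"]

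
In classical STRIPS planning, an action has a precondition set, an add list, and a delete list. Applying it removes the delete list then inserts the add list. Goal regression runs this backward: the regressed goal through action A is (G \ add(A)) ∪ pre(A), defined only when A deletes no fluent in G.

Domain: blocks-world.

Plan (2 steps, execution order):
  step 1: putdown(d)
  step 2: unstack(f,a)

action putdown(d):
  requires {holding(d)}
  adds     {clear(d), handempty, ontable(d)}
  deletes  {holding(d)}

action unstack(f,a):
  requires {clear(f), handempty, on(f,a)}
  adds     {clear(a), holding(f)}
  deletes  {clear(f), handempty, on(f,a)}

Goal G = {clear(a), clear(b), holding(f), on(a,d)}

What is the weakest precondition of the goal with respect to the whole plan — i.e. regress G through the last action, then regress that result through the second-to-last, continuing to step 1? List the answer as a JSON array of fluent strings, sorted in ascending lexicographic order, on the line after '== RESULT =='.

Work backward from the goal:
  through step 2 (unstack(f,a)): drop {clear(a), holding(f)}, keep {clear(b), on(a,d)}, require {clear(f), handempty, on(f,a)}
    → {clear(b), clear(f), handempty, on(a,d), on(f,a)}
  through step 1 (putdown(d)): drop {handempty}, keep {clear(b), clear(f), on(a,d), on(f,a)}, require {holding(d)}
    → {clear(b), clear(f), holding(d), on(a,d), on(f,a)}

== RESULT ==
["clear(b)", "clear(f)", "holding(d)", "on(a,d)", "on(f,a)"]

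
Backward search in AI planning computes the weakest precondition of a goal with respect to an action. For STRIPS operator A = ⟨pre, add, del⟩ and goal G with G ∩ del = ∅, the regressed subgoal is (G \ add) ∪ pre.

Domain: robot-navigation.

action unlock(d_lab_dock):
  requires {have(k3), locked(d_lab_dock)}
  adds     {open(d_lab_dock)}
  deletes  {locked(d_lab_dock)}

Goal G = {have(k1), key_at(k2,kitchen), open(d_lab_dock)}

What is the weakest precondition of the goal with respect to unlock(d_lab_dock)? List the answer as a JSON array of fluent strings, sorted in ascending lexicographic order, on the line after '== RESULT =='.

Regress:
  G ∩ del = {}  (empty — regression defined)
  G \ add = {have(k1), key_at(k2,kitchen), open(d_lab_dock)} \ {open(d_lab_dock)} = {have(k1), key_at(k2,kitchen)}
  ∪ pre   = {have(k1), key_at(k2,kitchen)} ∪ {have(k3), locked(d_lab_dock)}
          = {have(k1), have(k3), key_at(k2,kitchen), locked(d_lab_dock)}

== RESULT ==
["have(k1)", "have(k3)", "key_at(k2,kitchen)", "locked(d_lab_dock)"]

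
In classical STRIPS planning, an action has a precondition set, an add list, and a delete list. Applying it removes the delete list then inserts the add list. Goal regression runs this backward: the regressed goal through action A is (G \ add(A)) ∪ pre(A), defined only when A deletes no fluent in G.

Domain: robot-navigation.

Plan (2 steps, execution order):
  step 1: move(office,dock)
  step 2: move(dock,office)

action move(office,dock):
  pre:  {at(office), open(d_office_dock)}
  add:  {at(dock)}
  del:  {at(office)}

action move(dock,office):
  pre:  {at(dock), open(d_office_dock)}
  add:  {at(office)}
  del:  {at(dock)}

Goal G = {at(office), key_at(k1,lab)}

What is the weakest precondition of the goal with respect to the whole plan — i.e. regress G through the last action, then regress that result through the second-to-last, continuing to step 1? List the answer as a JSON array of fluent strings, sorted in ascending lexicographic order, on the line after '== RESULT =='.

Regress step by step:
  through step 2 (move(dock,office)): drop {at(office)}, keep {key_at(k1,lab)}, require {at(dock), open(d_office_dock)}
    → {at(dock), key_at(k1,lab), open(d_office_dock)}
  through step 1 (move(office,dock)): drop {at(dock)}, keep {key_at(k1,lab), open(d_office_dock)}, require {at(office), open(d_office_dock)}
    → {at(office), key_at(k1,lab), open(d_office_dock)}

== RESULT ==
["at(office)", "key_at(k1,lab)", "open(d_office_dock)"]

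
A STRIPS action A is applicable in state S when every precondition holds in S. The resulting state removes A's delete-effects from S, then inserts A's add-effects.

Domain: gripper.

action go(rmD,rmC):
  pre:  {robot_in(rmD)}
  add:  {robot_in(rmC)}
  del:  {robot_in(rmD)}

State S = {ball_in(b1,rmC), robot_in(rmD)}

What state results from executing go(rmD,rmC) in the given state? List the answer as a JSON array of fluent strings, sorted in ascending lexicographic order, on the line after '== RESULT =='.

Progress:
  pre ⊆ S: {robot_in(rmD)} ⊆ S  — applicable
  S \ del = {ball_in(b1,rmC)}
  ∪ add   = {ball_in(b1,rmC), robot_in(rmC)}

== RESULT ==
["ball_in(b1,rmC)", "robot_in(rmC)"]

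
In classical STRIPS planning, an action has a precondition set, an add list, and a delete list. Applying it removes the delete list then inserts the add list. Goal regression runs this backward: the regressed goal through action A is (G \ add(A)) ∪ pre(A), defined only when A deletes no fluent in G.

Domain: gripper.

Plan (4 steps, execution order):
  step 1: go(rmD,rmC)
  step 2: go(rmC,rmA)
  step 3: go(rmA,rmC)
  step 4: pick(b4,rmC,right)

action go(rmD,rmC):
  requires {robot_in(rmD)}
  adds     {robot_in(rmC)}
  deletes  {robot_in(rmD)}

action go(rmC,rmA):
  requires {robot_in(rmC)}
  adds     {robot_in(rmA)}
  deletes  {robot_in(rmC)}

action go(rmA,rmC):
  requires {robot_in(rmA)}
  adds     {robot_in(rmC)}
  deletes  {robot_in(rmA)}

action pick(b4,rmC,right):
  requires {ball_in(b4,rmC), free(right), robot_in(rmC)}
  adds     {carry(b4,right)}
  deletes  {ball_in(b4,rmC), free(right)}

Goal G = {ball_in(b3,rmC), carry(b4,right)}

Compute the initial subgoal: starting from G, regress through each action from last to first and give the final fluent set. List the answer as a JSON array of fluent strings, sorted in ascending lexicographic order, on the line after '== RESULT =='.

Regress step by step:
  through step 4 (pick(b4,rmC,right)): drop {carry(b4,right)}, keep {ball_in(b3,rmC)}, require {ball_in(b4,rmC), free(right), robot_in(rmC)}
    → {ball_in(b3,rmC), ball_in(b4,rmC), free(right), robot_in(rmC)}
  through step 3 (go(rmA,rmC)): drop {robot_in(rmC)}, keep {ball_in(b3,rmC), ball_in(b4,rmC), free(right)}, require {robot_in(rmA)}
    → {ball_in(b3,rmC), ball_in(b4,rmC), free(right), robot_in(rmA)}
  through step 2 (go(rmC,rmA)): drop {robot_in(rmA)}, keep {ball_in(b3,rmC), ball_in(b4,rmC), free(right)}, require {robot_in(rmC)}
    → {ball_in(b3,rmC), ball_in(b4,rmC), free(right), robot_in(rmC)}
  through step 1 (go(rmD,rmC)): drop {robot_in(rmC)}, keep {ball_in(b3,rmC), ball_in(b4,rmC), free(right)}, require {robot_in(rmD)}
    → {ball_in(b3,rmC), ball_in(b4,rmC), free(right), robot_in(rmD)}

== RESULT ==
["ball_in(b3,rmC)", "ball_in(b4,rmC)", "free(right)", "robot_in(rmD)"]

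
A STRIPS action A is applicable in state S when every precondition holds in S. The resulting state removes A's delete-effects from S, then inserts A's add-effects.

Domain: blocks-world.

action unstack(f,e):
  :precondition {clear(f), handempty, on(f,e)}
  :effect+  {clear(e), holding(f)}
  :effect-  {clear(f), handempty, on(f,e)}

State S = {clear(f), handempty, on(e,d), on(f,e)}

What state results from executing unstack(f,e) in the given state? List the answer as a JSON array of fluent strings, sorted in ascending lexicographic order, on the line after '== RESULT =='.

Progress:
  pre ⊆ S: {clear(f), handempty, on(f,e)} ⊆ S  — applicable
  S \ del = {on(e,d)}
  ∪ add   = {clear(e), holding(f), on(e,d)}

== RESULT ==
["clear(e)", "holding(f)", "on(e,d)"]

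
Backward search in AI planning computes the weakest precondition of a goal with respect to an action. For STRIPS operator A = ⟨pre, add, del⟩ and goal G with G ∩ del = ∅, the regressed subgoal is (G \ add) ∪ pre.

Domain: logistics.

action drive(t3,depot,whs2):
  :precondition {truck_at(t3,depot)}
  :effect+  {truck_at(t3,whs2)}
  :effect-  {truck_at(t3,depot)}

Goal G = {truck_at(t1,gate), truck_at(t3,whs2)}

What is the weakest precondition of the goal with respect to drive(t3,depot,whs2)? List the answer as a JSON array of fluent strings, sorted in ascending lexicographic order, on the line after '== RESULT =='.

Regress:
  G ∩ del = {}  (empty — regression defined)
  G \ add = {truck_at(t1,gate), truck_at(t3,whs2)} \ {truck_at(t3,whs2)} = {truck_at(t1,gate)}
  ∪ pre   = {truck_at(t1,gate)} ∪ {truck_at(t3,depot)}
          = {truck_at(t1,gate), truck_at(t3,depot)}

== RESULT ==
["truck_at(t1,gate)", "truck_at(t3,depot)"]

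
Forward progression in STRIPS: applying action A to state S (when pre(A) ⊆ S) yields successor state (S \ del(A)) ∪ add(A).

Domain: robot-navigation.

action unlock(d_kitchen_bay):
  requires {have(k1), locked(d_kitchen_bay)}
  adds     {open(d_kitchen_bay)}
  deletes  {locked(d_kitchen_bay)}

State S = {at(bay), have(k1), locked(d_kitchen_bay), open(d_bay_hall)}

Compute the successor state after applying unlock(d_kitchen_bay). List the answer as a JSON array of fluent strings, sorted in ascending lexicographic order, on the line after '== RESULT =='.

Progress:
  pre ⊆ S: {have(k1), locked(d_kitchen_bay)} ⊆ S  — applicable
  S \ del = {at(bay), have(k1), open(d_bay_hall)}
  ∪ add   = {at(bay), have(k1), open(d_bay_hall), open(d_kitchen_bay)}

== RESULT ==
["at(bay)", "have(k1)", "open(d_bay_hall)", "open(d_kitchen_bay)"]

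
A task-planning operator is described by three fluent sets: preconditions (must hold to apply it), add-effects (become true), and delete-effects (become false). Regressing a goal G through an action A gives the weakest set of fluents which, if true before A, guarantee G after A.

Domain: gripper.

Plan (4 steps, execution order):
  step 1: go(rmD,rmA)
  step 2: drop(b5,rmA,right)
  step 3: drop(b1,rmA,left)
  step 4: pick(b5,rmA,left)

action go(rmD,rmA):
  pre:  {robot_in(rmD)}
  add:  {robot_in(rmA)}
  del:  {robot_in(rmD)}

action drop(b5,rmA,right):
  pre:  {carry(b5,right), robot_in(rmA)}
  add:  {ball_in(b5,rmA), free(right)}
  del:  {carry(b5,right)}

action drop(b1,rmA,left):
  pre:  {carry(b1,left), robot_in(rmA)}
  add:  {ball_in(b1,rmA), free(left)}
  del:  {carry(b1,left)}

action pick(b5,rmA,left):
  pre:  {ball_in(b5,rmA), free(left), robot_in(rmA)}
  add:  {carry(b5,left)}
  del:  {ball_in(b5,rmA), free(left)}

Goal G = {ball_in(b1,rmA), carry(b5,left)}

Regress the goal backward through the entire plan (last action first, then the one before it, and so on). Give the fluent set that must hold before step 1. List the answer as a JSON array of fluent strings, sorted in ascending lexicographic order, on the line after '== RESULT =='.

Work backward from the goal:
  through step 4 (pick(b5,rmA,left)): drop {carry(b5,left)}, keep {ball_in(b1,rmA)}, require {ball_in(b5,rmA), free(left), robot_in(rmA)}
    → {ball_in(b1,rmA), ball_in(b5,rmA), free(left), robot_in(rmA)}
  through step 3 (drop(b1,rmA,left)): drop {ball_in(b1,rmA), free(left)}, keep {ball_in(b5,rmA), robot_in(rmA)}, require {carry(b1,left), robot_in(rmA)}
    → {ball_in(b5,rmA), carry(b1,left), robot_in(rmA)}
  through step 2 (drop(b5,rmA,right)): drop {ball_in(b5,rmA)}, keep {carry(b1,left), robot_in(rmA)}, require {carry(b5,right), robot_in(rmA)}
    → {carry(b1,left), carry(b5,right), robot_in(rmA)}
  through step 1 (go(rmD,rmA)): drop {robot_in(rmA)}, keep {carry(b1,left), carry(b5,right)}, require {robot_in(rmD)}
    → {carry(b1,left), carry(b5,right), robot_in(rmD)}

== RESULT ==
["carry(b1,left)", "carry(b5,right)", "robot_in(rmD)"]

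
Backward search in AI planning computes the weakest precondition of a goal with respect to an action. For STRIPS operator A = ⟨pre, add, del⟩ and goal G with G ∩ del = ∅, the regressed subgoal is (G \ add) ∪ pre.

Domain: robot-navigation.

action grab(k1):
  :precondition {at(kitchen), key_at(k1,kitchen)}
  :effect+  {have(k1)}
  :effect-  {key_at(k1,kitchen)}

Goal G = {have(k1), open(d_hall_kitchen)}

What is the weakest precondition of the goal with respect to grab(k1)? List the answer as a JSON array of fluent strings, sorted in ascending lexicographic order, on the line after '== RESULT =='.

Regress:
  G ∩ del = {}  (empty — regression defined)
  G \ add = {have(k1), open(d_hall_kitchen)} \ {have(k1)} = {open(d_hall_kitchen)}
  ∪ pre   = {open(d_hall_kitchen)} ∪ {at(kitchen), key_at(k1,kitchen)}
          = {at(kitchen), key_at(k1,kitchen), open(d_hall_kitchen)}

== RESULT ==
["at(kitchen)", "key_at(k1,kitchen)", "open(d_hall_kitchen)"]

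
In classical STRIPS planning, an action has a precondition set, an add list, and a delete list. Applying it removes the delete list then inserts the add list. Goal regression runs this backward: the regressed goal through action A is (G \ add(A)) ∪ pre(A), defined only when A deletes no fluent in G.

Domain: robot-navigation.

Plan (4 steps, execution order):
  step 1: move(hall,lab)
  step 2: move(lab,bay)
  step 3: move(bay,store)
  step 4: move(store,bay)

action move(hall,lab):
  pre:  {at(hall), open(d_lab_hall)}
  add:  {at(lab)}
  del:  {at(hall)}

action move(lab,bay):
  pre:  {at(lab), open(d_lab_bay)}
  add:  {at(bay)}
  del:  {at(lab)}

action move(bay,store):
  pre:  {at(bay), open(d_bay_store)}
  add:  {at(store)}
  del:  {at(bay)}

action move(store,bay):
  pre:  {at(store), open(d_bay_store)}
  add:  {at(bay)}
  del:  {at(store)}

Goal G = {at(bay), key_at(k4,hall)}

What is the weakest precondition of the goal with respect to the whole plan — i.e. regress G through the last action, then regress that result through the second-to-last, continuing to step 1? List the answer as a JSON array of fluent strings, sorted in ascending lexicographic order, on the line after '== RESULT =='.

Work backward from the goal:
  through step 4 (move(store,bay)): drop {at(bay)}, keep {key_at(k4,hall)}, require {at(store), open(d_bay_store)}
    → {at(store), key_at(k4,hall), open(d_bay_store)}
  through step 3 (move(bay,store)): drop {at(store)}, keep {key_at(k4,hall), open(d_bay_store)}, require {at(bay), open(d_bay_store)}
    → {at(bay), key_at(k4,hall), open(d_bay_store)}
  through step 2 (move(lab,bay)): drop {at(bay)}, keep {key_at(k4,hall), open(d_bay_store)}, require {at(lab), open(d_lab_bay)}
    → {at(lab), key_at(k4,hall), open(d_bay_store), open(d_lab_bay)}
  through step 1 (move(hall,lab)): drop {at(lab)}, keep {key_at(k4,hall), open(d_bay_store), open(d_lab_bay)}, require {at(hall), open(d_lab_hall)}
    → {at(hall), key_at(k4,hall), open(d_bay_store), open(d_lab_bay), open(d_lab_hall)}

== RESULT ==
["at(hall)", "key_at(k4,hall)", "open(d_bay_store)", "open(d_lab_bay)", "open(d_lab_hall)"]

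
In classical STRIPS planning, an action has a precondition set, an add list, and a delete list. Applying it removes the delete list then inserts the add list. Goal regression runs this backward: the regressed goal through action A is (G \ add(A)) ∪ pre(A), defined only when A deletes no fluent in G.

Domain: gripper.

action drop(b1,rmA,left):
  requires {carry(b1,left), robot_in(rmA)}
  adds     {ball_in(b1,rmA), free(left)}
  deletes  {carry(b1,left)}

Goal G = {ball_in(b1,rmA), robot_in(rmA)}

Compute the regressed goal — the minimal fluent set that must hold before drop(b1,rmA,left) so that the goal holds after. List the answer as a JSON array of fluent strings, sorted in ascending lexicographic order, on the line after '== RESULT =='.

Compute (G \ add) ∪ pre:
  G ∩ del = {}  (empty — regression defined)
  G \ add = {ball_in(b1,rmA), robot_in(rmA)} \ {ball_in(b1,rmA), free(left)} = {robot_in(rmA)}
  ∪ pre   = {robot_in(rmA)} ∪ {carry(b1,left), robot_in(rmA)}
          = {carry(b1,left), robot_in(rmA)}

== RESULT ==
["carry(b1,left)", "robot_in(rmA)"]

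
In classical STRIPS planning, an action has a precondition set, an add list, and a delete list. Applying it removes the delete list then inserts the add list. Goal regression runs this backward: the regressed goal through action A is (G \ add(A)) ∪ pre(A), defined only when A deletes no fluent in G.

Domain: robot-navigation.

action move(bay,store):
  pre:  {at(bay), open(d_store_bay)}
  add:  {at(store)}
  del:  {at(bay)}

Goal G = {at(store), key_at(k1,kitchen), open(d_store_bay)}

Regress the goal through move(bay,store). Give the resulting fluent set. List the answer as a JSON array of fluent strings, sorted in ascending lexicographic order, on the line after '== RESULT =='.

Compute (G \ add) ∪ pre:
  G ∩ del = {}  (empty — regression defined)
  G \ add = {at(store), key_at(k1,kitchen), open(d_store_bay)} \ {at(store)} = {key_at(k1,kitchen), open(d_store_bay)}
  ∪ pre   = {key_at(k1,kitchen), open(d_store_bay)} ∪ {at(bay), open(d_store_bay)}
          = {at(bay), key_at(k1,kitchen), open(d_store_bay)}

== RESULT ==
["at(bay)", "key_at(k1,kitchen)", "open(d_store_bay)"]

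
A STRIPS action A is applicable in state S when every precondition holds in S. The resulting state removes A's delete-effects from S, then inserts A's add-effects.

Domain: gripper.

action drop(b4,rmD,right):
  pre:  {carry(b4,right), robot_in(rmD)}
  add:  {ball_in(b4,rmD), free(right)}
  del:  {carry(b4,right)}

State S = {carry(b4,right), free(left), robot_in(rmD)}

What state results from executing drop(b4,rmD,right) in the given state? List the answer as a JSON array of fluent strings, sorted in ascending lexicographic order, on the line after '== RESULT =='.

Progress:
  pre ⊆ S: {carry(b4,right), robot_in(rmD)} ⊆ S  — applicable
  S \ del = {free(left), robot_in(rmD)}
  ∪ add   = {ball_in(b4,rmD), free(left), free(right), robot_in(rmD)}

== RESULT ==
["ball_in(b4,rmD)", "free(left)", "free(right)", "robot_in(rmD)"]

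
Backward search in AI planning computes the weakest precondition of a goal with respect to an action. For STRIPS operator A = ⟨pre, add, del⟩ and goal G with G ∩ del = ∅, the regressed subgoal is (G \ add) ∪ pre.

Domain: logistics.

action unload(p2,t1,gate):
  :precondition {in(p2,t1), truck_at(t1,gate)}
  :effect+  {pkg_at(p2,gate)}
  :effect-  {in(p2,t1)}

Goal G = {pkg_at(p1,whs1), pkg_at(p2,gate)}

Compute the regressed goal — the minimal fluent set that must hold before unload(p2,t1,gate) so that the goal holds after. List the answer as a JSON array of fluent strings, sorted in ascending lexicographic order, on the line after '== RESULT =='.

Compute (G \ add) ∪ pre:
  G ∩ del = {}  (empty — regression defined)
  G \ add = {pkg_at(p1,whs1), pkg_at(p2,gate)} \ {pkg_at(p2,gate)} = {pkg_at(p1,whs1)}
  ∪ pre   = {pkg_at(p1,whs1)} ∪ {in(p2,t1), truck_at(t1,gate)}
          = {in(p2,t1), pkg_at(p1,whs1), truck_at(t1,gate)}

== RESULT ==
["in(p2,t1)", "pkg_at(p1,whs1)", "truck_at(t1,gate)"]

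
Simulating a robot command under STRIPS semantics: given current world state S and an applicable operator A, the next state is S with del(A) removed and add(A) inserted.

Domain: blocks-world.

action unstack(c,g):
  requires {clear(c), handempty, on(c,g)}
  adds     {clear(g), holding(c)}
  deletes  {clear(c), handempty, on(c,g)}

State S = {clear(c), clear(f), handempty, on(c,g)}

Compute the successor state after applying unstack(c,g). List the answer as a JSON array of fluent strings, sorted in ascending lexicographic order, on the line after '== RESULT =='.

Progress:
  pre ⊆ S: {clear(c), handempty, on(c,g)} ⊆ S  — applicable
  S \ del = {clear(f)}
  ∪ add   = {clear(f), clear(g), holding(c)}

== RESULT ==
["clear(f)", "clear(g)", "holding(c)"]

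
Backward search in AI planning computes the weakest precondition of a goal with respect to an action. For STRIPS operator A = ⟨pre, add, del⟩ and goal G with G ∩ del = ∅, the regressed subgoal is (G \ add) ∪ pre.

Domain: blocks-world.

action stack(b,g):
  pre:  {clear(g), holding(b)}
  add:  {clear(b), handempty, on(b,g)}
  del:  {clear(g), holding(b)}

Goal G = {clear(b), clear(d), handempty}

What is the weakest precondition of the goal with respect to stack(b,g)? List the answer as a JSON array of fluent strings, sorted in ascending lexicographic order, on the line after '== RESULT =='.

Compute (G \ add) ∪ pre:
  G ∩ del = {}  (empty — regression defined)
  G \ add = {clear(b), clear(d), handempty} \ {clear(b), handempty, on(b,g)} = {clear(d)}
  ∪ pre   = {clear(d)} ∪ {clear(g), holding(b)}
          = {clear(d), clear(g), holding(b)}

== RESULT ==
["clear(d)", "clear(g)", "holding(b)"]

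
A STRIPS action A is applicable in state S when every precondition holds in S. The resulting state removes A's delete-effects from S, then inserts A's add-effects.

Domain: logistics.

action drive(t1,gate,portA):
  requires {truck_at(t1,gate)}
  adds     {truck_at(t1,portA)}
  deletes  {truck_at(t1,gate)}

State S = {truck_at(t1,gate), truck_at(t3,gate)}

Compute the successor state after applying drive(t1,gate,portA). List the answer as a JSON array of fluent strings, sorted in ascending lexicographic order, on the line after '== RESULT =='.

Progress:
  pre ⊆ S: {truck_at(t1,gate)} ⊆ S  — applicable
  S \ del = {truck_at(t3,gate)}
  ∪ add   = {truck_at(t1,portA), truck_at(t3,gate)}

== RESULT ==
["truck_at(t1,portA)", "truck_at(t3,gate)"]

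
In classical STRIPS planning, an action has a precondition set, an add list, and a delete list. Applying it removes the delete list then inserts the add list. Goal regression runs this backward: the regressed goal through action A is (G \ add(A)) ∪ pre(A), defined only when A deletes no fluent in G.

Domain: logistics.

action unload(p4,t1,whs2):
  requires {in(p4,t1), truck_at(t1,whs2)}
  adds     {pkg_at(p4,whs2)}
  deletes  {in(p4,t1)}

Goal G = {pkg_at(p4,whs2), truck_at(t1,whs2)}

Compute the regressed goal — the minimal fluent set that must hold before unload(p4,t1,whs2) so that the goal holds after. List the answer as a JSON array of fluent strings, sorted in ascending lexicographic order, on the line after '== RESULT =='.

Compute (G \ add) ∪ pre:
  G ∩ del = {}  (empty — regression defined)
  G \ add = {pkg_at(p4,whs2), truck_at(t1,whs2)} \ {pkg_at(p4,whs2)} = {truck_at(t1,whs2)}
  ∪ pre   = {truck_at(t1,whs2)} ∪ {in(p4,t1), truck_at(t1,whs2)}
          = {in(p4,t1), truck_at(t1,whs2)}

== RESULT ==
["in(p4,t1)", "truck_at(t1,whs2)"]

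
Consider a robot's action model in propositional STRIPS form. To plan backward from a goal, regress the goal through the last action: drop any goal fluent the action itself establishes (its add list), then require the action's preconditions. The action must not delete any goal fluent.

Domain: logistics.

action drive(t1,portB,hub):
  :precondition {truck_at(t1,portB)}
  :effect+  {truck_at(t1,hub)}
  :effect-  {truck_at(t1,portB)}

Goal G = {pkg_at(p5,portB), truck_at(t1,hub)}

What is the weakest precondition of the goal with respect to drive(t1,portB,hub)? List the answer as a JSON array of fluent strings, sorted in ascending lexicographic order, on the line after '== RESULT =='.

Regress:
  G ∩ del = {}  (empty — regression defined)
  G \ add = {pkg_at(p5,portB), truck_at(t1,hub)} \ {truck_at(t1,hub)} = {pkg_at(p5,portB)}
  ∪ pre   = {pkg_at(p5,portB)} ∪ {truck_at(t1,portB)}
          = {pkg_at(p5,portB), truck_at(t1,portB)}

== RESULT ==
["pkg_at(p5,portB)", "truck_at(t1,portB)"]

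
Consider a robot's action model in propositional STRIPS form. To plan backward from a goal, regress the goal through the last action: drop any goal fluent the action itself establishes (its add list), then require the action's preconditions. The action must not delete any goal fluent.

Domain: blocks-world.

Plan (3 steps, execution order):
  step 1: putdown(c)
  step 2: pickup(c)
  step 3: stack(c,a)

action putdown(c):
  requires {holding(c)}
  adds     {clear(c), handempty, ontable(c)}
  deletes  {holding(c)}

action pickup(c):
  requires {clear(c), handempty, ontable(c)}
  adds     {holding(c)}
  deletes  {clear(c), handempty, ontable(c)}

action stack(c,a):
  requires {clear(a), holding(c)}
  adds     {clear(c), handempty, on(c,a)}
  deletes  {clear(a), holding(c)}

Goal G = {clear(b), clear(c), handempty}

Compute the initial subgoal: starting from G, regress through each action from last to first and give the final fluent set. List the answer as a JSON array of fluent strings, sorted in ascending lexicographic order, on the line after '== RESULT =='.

Work backward from the goal:
  through step 3 (stack(c,a)): drop {clear(c), handempty}, keep {clear(b)}, require {clear(a), holding(c)}
    → {clear(a), clear(b), holding(c)}
  through step 2 (pickup(c)): drop {holding(c)}, keep {clear(a), clear(b)}, require {clear(c), handempty, ontable(c)}
    → {clear(a), clear(b), clear(c), handempty, ontable(c)}
  through step 1 (putdown(c)): drop {clear(c), handempty, ontable(c)}, keep {clear(a), clear(b)}, require {holding(c)}
    → {clear(a), clear(b), holding(c)}

== RESULT ==
["clear(a)", "clear(b)", "holding(c)"]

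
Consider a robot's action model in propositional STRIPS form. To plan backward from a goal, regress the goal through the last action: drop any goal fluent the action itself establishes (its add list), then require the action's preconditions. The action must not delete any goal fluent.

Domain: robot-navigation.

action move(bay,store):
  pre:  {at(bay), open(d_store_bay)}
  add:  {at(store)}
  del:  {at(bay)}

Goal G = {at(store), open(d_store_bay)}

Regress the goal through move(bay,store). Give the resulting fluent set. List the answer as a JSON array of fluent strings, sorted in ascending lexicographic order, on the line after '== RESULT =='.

Regress:
  G ∩ del = {}  (empty — regression defined)
  G \ add = {at(store), open(d_store_bay)} \ {at(store)} = {open(d_store_bay)}
  ∪ pre   = {open(d_store_bay)} ∪ {at(bay), open(d_store_bay)}
          = {at(bay), open(d_store_bay)}

== RESULT ==
["at(bay)", "open(d_store_bay)"]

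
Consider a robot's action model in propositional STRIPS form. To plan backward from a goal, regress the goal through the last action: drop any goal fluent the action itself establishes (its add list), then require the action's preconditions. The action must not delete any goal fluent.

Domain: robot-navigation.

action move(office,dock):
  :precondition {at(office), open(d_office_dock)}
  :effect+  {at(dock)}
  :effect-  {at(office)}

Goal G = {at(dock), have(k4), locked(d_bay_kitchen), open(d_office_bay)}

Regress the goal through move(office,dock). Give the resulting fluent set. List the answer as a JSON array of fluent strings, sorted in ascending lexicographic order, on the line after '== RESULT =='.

Regress:
  G ∩ del = {}  (empty — regression defined)
  G \ add = {at(dock), have(k4), locked(d_bay_kitchen), open(d_office_bay)} \ {at(dock)} = {have(k4), locked(d_bay_kitchen), open(d_office_bay)}
  ∪ pre   = {have(k4), locked(d_bay_kitchen), open(d_office_bay)} ∪ {at(office), open(d_office_dock)}
          = {at(office), have(k4), locked(d_bay_kitchen), open(d_office_bay), open(d_office_dock)}

== RESULT ==
["at(office)", "have(k4)", "locked(d_bay_kitchen)", "open(d_office_bay)", "open(d_office_dock)"]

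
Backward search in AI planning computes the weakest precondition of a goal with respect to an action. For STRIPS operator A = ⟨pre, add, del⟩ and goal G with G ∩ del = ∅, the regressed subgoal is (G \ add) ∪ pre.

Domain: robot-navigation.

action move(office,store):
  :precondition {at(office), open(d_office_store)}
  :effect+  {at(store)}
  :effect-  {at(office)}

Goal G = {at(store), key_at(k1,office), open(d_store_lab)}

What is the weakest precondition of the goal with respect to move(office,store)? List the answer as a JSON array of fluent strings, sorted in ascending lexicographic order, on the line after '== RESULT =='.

Regress:
  G ∩ del = {}  (empty — regression defined)
  G \ add = {at(store), key_at(k1,office), open(d_store_lab)} \ {at(store)} = {key_at(k1,office), open(d_store_lab)}
  ∪ pre   = {key_at(k1,office), open(d_store_lab)} ∪ {at(office), open(d_office_store)}
          = {at(office), key_at(k1,office), open(d_office_store), open(d_store_lab)}

== RESULT ==
["at(office)", "key_at(k1,office)", "open(d_office_store)", "open(d_store_lab)"]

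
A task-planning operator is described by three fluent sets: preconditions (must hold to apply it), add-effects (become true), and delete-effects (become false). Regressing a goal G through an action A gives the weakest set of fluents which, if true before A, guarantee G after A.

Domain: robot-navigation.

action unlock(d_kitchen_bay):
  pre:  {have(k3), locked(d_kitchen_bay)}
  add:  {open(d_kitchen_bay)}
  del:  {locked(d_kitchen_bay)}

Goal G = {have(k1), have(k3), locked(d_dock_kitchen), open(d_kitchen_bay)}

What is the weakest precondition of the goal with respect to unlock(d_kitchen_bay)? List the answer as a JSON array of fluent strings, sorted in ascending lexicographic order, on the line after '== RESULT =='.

Compute (G \ add) ∪ pre:
  G ∩ del = {}  (empty — regression defined)
  G \ add = {have(k1), have(k3), locked(d_dock_kitchen), open(d_kitchen_bay)} \ {open(d_kitchen_bay)} = {have(k1), have(k3), locked(d_dock_kitchen)}
  ∪ pre   = {have(k1), have(k3), locked(d_dock_kitchen)} ∪ {have(k3), locked(d_kitchen_bay)}
          = {have(k1), have(k3), locked(d_dock_kitchen), locked(d_kitchen_bay)}

== RESULT ==
["have(k1)", "have(k3)", "locked(d_dock_kitchen)", "locked(d_kitchen_bay)"]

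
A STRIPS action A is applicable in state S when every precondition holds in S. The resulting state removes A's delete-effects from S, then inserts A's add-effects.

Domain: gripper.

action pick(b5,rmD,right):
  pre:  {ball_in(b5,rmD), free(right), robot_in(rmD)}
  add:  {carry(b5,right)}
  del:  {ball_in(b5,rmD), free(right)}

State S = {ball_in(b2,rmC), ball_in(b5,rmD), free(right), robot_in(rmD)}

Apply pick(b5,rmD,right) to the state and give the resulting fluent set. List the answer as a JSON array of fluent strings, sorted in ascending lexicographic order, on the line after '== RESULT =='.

Progress:
  pre ⊆ S: {ball_in(b5,rmD), free(right), robot_in(rmD)} ⊆ S  — applicable
  S \ del = {ball_in(b2,rmC), robot_in(rmD)}
  ∪ add   = {ball_in(b2,rmC), carry(b5,right), robot_in(rmD)}

== RESULT ==
["ball_in(b2,rmC)", "carry(b5,right)", "robot_in(rmD)"]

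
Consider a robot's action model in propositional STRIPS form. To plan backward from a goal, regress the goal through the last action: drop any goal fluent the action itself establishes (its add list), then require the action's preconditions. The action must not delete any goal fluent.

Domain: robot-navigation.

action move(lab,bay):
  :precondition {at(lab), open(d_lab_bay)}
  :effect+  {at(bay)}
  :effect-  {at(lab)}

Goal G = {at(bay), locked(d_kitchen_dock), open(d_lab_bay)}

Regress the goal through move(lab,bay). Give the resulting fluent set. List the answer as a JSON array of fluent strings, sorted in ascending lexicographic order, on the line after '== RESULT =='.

Regress:
  G ∩ del = {}  (empty — regression defined)
  G \ add = {at(bay), locked(d_kitchen_dock), open(d_lab_bay)} \ {at(bay)} = {locked(d_kitchen_dock), open(d_lab_bay)}
  ∪ pre   = {locked(d_kitchen_dock), open(d_lab_bay)} ∪ {at(lab), open(d_lab_bay)}
          = {at(lab), locked(d_kitchen_dock), open(d_lab_bay)}

== RESULT ==
["at(lab)", "locked(d_kitchen_dock)", "open(d_lab_bay)"]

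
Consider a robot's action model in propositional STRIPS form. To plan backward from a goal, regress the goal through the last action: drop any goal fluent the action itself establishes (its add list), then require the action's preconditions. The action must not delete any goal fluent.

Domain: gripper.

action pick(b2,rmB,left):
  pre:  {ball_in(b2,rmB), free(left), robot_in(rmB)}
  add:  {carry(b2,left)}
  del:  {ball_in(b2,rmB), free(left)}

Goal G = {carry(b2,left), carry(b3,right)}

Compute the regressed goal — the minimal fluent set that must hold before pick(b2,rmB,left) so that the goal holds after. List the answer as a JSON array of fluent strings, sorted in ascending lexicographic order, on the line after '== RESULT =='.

Regress:
  G ∩ del = {}  (empty — regression defined)
  G \ add = {carry(b2,left), carry(b3,right)} \ {carry(b2,left)} = {carry(b3,right)}
  ∪ pre   = {carry(b3,right)} ∪ {ball_in(b2,rmB), free(left), robot_in(rmB)}
          = {ball_in(b2,rmB), carry(b3,right), free(left), robot_in(rmB)}

== RESULT ==
["ball_in(b2,rmB)", "carry(b3,right)", "free(left)", "robot_in(rmB)"]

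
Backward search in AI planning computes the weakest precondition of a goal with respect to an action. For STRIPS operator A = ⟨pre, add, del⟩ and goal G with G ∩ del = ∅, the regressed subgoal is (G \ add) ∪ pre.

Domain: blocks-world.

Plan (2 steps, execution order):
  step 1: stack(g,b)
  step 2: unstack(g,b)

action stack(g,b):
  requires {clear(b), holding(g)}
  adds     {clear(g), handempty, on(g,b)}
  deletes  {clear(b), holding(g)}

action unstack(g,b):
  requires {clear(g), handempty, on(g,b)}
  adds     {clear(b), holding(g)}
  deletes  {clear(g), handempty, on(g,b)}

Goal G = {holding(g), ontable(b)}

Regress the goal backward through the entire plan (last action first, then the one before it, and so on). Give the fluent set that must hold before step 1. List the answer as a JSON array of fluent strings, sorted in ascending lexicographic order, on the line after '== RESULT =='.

Work backward from the goal:
  through step 2 (unstack(g,b)): drop {holding(g)}, keep {ontable(b)}, require {clear(g), handempty, on(g,b)}
    → {clear(g), handempty, on(g,b), ontable(b)}
  through step 1 (stack(g,b)): drop {clear(g), handempty, on(g,b)}, keep {ontable(b)}, require {clear(b), holding(g)}
    → {clear(b), holding(g), ontable(b)}

== RESULT ==
["clear(b)", "holding(g)", "ontable(b)"]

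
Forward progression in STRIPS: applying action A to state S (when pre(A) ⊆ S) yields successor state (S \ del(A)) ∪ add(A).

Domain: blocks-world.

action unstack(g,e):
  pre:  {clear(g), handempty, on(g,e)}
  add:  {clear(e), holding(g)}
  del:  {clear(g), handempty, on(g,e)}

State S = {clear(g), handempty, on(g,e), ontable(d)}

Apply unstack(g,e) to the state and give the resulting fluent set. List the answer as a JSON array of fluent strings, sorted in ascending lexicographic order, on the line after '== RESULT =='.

Progress:
  pre ⊆ S: {clear(g), handempty, on(g,e)} ⊆ S  — applicable
  S \ del = {ontable(d)}
  ∪ add   = {clear(e), holding(g), ontable(d)}

== RESULT ==
["clear(e)", "holding(g)", "ontable(d)"]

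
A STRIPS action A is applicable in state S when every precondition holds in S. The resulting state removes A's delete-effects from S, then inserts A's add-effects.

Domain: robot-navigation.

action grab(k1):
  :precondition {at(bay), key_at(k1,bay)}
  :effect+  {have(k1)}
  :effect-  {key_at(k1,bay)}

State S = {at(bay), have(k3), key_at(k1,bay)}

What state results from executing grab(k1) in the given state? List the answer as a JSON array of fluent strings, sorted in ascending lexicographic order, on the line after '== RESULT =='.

Compute (S \ del) ∪ add:
  pre ⊆ S: {at(bay), key_at(k1,bay)} ⊆ S  — applicable
  S \ del = {at(bay), have(k3)}
  ∪ add   = {at(bay), have(k1), have(k3)}

== RESULT ==
["at(bay)", "have(k1)", "have(k3)"]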